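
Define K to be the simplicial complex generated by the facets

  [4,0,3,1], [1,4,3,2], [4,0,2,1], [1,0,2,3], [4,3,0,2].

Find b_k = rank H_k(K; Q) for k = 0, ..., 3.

b_0 = 1, b_1 = 0, b_2 = 0, b_3 = 1.

Order the vertices as 0 < 1 < 2 < 3 < 4. Listing each simplex with vertices in this order, K has dimension 3 with simplices:

  0-simplices (5): [0], [1], [2], [3], [4]
  1-simplices (10): [0,1], [0,2], [0,3], [0,4], [1,2], [1,3], [1,4], [2,3], [2,4], [3,4]
  2-simplices (10): [0,1,2], [0,1,3], [0,1,4], [0,2,3], [0,2,4], [0,3,4], [1,2,3], [1,2,4], [1,3,4], [2,3,4]
  3-simplices (5): [0,1,2,3], [0,1,2,4], [0,1,3,4], [0,2,3,4], [1,2,3,4]

giving chain groups C_0 ≅ Z^5, C_1 ≅ Z^10, C_2 ≅ Z^10, C_3 ≅ Z^5.

∂_1: C_1 → C_0 is given by ∂[p,q] = [q] − [p]. For instance
  ∂[0,4] = [4] − [0].
This gives a 5×10 integer matrix of rank 4; reducing to Smith normal form yields diagonal entries (1,1,1,1).

The boundary map ∂_2: C_2 → C_1 maps a triangle to the signed sum of its edges. For instance
  ∂[0,1,3] = [1,3] − [0,3] + [0,1],
  ∂[0,1,4] = [1,4] − [0,4] + [0,1].
As a 10×10 matrix over Z this has rank 6, with invariant factors (1,1,1,1,1,1).

∂_3: C_3 → C_2 sends each 3-simplex σ to the alternating sum Σ_i (−1)^i (σ with its i-th vertex removed). For instance
  ∂[0,2,3,4] = [2,3,4] − [0,3,4] + [0,2,4] − [0,2,3],
  ∂[0,1,3,4] = [1,3,4] − [0,3,4] + [0,1,4] − [0,1,3].
The resulting 10×5 matrix has rank 4, and its Smith normal form has invariant factors (1,1,1,1).

Computing H_k = (kernel of ∂_k) / (image of ∂_{k+1}):

  H_0: rank C_0 − rank ∂_1 = 5 − 4 = 1, and the invariant factors of ∂_1 are all 1, so H_0 ≅ Z.
  H_1: rank ker ∂_1 − rank ∂_2 = (10 − 4) − 6 = 0, and the invariant factors of ∂_2 are all 1, so H_1 ≅ 0.
  H_2: rank ker ∂_2 − rank ∂_3 = (10 − 6) − 4 = 0, and the invariant factors of ∂_3 are all 1, so H_2 ≅ 0.
  H_3: rank ker ∂_3 − rank ∂_4 = (5 − 4) − 0 = 1, and there is no ∂_4, so H_3 ≅ Z.

(K is a triangulation of the 3-sphere S^3.)

Hence the Betti numbers are b_0 = 1, b_1 = 0, b_2 = 0, b_3 = 1.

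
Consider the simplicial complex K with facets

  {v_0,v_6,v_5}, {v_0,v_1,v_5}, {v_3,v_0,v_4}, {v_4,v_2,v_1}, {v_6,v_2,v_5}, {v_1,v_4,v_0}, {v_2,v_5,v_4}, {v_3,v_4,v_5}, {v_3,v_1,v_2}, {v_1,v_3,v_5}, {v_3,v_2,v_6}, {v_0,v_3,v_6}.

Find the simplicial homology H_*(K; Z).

H_0 = Z,  H_1 = Z/2,  H_2 = 0.

Take the total order v_0 < v_1 < v_2 < v_3 < v_4 < v_5 < v_6 on the vertex set. Then K (dimension 2) consists of the simplices:

  0-simplices (7): [v_0], [v_1], [v_2], [v_3], [v_4], [v_5], [v_6]
  1-simplices (18): (18 of them)
  2-simplices (12): (12 of them)

so the chain groups are C_0 ≅ Z^7, C_1 ≅ Z^18, C_2 ≅ Z^12.

∂_1: C_1 → C_0 is given by ∂[p,q] = [q] − [p].
The resulting 7×18 matrix has rank 6, and its Smith normal form has invariant factors (1,1,1,1,1,1).

∂_2: C_2 → C_1 maps a triangle to the signed sum of its edges. For instance
  ∂[v_0,v_3,v_4] = [v_3,v_4] − [v_0,v_4] + [v_0,v_3],
  ∂[v_1,v_3,v_5] = [v_3,v_5] − [v_1,v_5] + [v_1,v_3].
This gives a 18×12 integer matrix of rank 12; reducing to Smith normal form yields diagonal entries (1,1,1,1,1,1,1,1,1,1,1,2).

Computing H_k = (kernel of ∂_k) / (image of ∂_{k+1}):

  H_0: rank C_0 − rank ∂_1 = 7 − 6 = 1, and the invariant factors of ∂_1 are all 1, so H_0 ≅ Z.
  H_1: rank ker ∂_1 − rank ∂_2 = (18 − 6) − 12 = 0, and ∂_2 has invariant factor 2 > 1, so H_1 ≅ Z/2.
  H_2: rank ker ∂_2 − rank ∂_3 = (12 − 12) − 0 = 0, and there is no ∂_3, so H_2 ≅ 0.

As a check, the Euler characteristic is 7 − 18 + 12 = 1, which agrees with 1 − 0 + 0 = 1.
(K is a triangulation of the real projective plane RP^2.)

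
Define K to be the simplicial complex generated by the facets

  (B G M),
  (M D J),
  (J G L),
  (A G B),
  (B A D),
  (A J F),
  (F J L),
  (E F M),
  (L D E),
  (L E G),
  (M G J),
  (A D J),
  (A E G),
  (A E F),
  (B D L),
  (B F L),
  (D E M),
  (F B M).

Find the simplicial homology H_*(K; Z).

H_0 = Z,  H_1 = Z^2,  H_2 = Z.

Take the total order A < B < D < E < F < G < J < L < M on the vertex set. Then K (dimension 2) consists of the simplices:

  0-simplices (9): A, B, D, E, F, G, J, L, M
  1-simplices (27): AB, AD, AE, AF, AG, AJ, BD, BF, BG, BL, BM, DE, DJ, DL, DM, EF, EG, EL, EM, FJ, FL, FM, GJ, GL, GM, JL, JM
  2-simplices (18): ABD, ABG, ADJ, AEF, AEG, AFJ, BDL, BFL, BFM, BGM, DEL, DEM, DJM, EFM, EGL, FJL, GJL, GJM

Hence C_0 ≅ Z^9, C_1 ≅ Z^27, C_2 ≅ Z^18.

Boundary ∂_1: C_1 → C_0 sends each edge [p,q] (with p < q) to q − p. For instance
  ∂EF = F − E.
As a 9×27 matrix over Z this has rank 8, with invariant factors (1,1,1,1,1,1,1,1).

The boundary map ∂_2: C_2 → C_1 maps a triangle to the signed sum of its edges. For instance
  ∂EGL = GL − EL + EG,
  ∂FJL = JL − FL + FJ.
The 27×18 boundary matrix has rank 17 and Smith normal form diag(1,1,1,1,1,1,1,1,1,1,1,1,1,1,1,1,1).

Now H_k = ker ∂_k / im ∂_{k+1}, so:

  H_0: rank C_0 − rank ∂_1 = 9 − 8 = 1, and the invariant factors of ∂_1 are all 1, so H_0 ≅ Z.
  H_1: rank ker ∂_1 − rank ∂_2 = (27 − 8) − 17 = 2, and the invariant factors of ∂_2 are all 1, so H_1 ≅ Z^2.
  H_2: rank ker ∂_2 − rank ∂_3 = (18 − 17) − 0 = 1, and there is no ∂_3, so H_2 ≅ Z.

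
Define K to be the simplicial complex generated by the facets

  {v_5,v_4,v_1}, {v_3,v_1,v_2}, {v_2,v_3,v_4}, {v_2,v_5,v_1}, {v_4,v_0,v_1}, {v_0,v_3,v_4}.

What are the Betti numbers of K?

b_0 = 1, b_1 = 1, b_2 = 0.

Fix the vertex order v_0 < v_1 < v_2 < v_3 < v_4 < v_5 and write every simplex with vertices in increasing order. Then dim K = 2 and the simplices of K are:

  0-simplices (6): [v_0], [v_1], [v_2], [v_3], [v_4], [v_5]
  1-simplices (12): [v_0,v_1], [v_0,v_3], [v_0,v_4], [v_1,v_2], [v_1,v_3], [v_1,v_4], [v_1,v_5], [v_2,v_3], [v_2,v_4], [v_2,v_5], [v_3,v_4], [v_4,v_5]
  2-simplices (6): [v_0,v_1,v_4], [v_0,v_3,v_4], [v_1,v_2,v_3], [v_1,v_2,v_5], [v_1,v_4,v_5], [v_2,v_3,v_4]

giving chain groups C_0 ≅ Z^6, C_1 ≅ Z^12, C_2 ≅ Z^6.

∂_1: C_1 → C_0 maps an edge to its endpoints' difference, ∂[p,q] = q − p. For instance
  ∂[v_1,v_2] = [v_2] − [v_1].
The resulting 6×12 matrix has rank 5, and its Smith normal form has invariant factors (1,1,1,1,1).

∂_2: C_2 → C_1 acts by ∂[p,q,r] = [q,r] − [p,r] + [p,q]. For instance
  ∂[v_1,v_2,v_5] = [v_2,v_5] − [v_1,v_5] + [v_1,v_2],
  ∂[v_0,v_3,v_4] = [v_3,v_4] − [v_0,v_4] + [v_0,v_3].
As a 12×6 matrix over Z this has rank 6, with invariant factors (1,1,1,1,1,1).

Computing H_k = (kernel of ∂_k) / (image of ∂_{k+1}):

  H_0: rank C_0 − rank ∂_1 = 6 − 5 = 1, and the invariant factors of ∂_1 are all 1, so H_0 = Z.
  H_1: rank ker ∂_1 − rank ∂_2 = (12 − 5) − 6 = 1, and the invariant factors of ∂_2 are all 1, so H_1 = Z.
  H_2: rank ker ∂_2 − rank ∂_3 = (6 − 6) − 0 = 0, and there is no ∂_3, so H_2 = 0.

Hence the Betti numbers are b_0 = 1, b_1 = 1, b_2 = 0.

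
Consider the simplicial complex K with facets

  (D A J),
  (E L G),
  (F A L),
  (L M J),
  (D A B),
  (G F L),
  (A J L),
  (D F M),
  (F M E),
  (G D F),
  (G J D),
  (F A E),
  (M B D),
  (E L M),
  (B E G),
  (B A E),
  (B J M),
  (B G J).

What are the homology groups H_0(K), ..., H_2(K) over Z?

Take the total order A < B < D < E < F < G < J < L < M on the vertex set. Then K (dimension 2) consists of the simplices:

  0-simplices (9): A, B, D, E, F, G, J, L, M
  1-simplices (27): AB, AD, AE, AF, AJ, AL, BD, BE, BG, BJ, BM, DF, DG, DJ, DM, EF, EG, EL, EM, FG, FL, FM, GJ, GL, JL, JM, LM
  2-simplices (18): ABD, ABE, ADJ, AEF, AFL, AJL, BDM, BEG, BGJ, BJM, DFG, DFM, DGJ, EFM, EGL, ELM, FGL, JLM

Hence C_0 ≅ Z^9, C_1 ≅ Z^27, C_2 ≅ Z^18.

∂_1: C_1 → C_0 maps an edge to its endpoints' difference, ∂[p,q] = q − p.
The 9×27 boundary matrix has rank 8 and Smith normal form diag(1,1,1,1,1,1,1,1).

∂_2: C_2 → C_1 acts by ∂[p,q,r] = [q,r] − [p,r] + [p,q]. For instance
  ∂AFL = FL − AL + AF,
  ∂ELM = LM − EM + EL.
As a 27×18 matrix over Z this has rank 18, with invariant factors (1,1,1,1,1,1,1,1,1,1,1,1,1,1,1,1,1,2).

From H_k ≅ ker(∂_k) / im(∂_{k+1}) we obtain:

  H_0: rank C_0 − rank ∂_1 = 9 − 8 = 1, and the invariant factors of ∂_1 are all 1, so H_0 ≅ Z.
  H_1: rank ker ∂_1 − rank ∂_2 = (27 − 8) − 18 = 1, and ∂_2 has invariant factor 2 > 1, so H_1 ≅ Z ⊕ Z/2.
  H_2: rank ker ∂_2 − rank ∂_3 = (18 − 18) − 0 = 0, and there is no ∂_3, so H_2 ≅ 0.

H_0 ≅ Z,  H_1 ≅ Z ⊕ Z/2,  H_2 = 0.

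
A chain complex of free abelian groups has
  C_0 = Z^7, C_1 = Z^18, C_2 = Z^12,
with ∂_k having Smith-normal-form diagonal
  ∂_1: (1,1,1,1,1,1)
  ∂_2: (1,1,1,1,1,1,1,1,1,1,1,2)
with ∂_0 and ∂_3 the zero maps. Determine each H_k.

H_0: b_0 = 7 − 0 − 6 = 1; torsion from ∂_1 factors > 1: none. So H_0 ≅ Z.
H_1: b_1 = 18 − 6 − 12 = 0; torsion from ∂_2 factors > 1: [2]. So H_1 ≅ Z/2.
H_2: b_2 = 12 − 12 − 0 = 0; torsion from ∂_3 factors > 1: none. So H_2 ≅ 0.

H_0 ≅ Z,  H_1 ≅ Z/2,  H_2 = 0.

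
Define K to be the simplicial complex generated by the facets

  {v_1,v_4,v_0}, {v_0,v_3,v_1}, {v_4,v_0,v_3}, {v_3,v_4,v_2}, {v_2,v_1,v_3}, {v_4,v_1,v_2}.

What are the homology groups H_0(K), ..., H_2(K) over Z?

Take the total order v_0 < v_1 < v_2 < v_3 < v_4 on the vertex set. Then K (dimension 2) consists of the simplices:

  0-simplices (5): [v_0], [v_1], [v_2], [v_3], [v_4]
  1-simplices (9): [v_0,v_1], [v_0,v_3], [v_0,v_4], [v_1,v_2], [v_1,v_3], [v_1,v_4], [v_2,v_3], [v_2,v_4], [v_3,v_4]
  2-simplices (6): [v_0,v_1,v_3], [v_0,v_1,v_4], [v_0,v_3,v_4], [v_1,v_2,v_3], [v_1,v_2,v_4], [v_2,v_3,v_4]

Hence C_0 ≅ Z^5, C_1 ≅ Z^9, C_2 ≅ Z^6.

Boundary ∂_1: C_1 → C_0 sends each edge [p,q] (with p < q) to q − p. For instance
  ∂[v_0,v_3] = [v_3] − [v_0].
As a 5×9 matrix over Z this has rank 4, with invariant factors (1,1,1,1).

Boundary ∂_2: C_2 → C_1 acts by ∂[p,q,r] = [q,r] − [p,r] + [p,q]. For instance
  ∂[v_1,v_2,v_3] = [v_2,v_3] − [v_1,v_3] + [v_1,v_2],
  ∂[v_2,v_3,v_4] = [v_3,v_4] − [v_2,v_4] + [v_2,v_3].
The resulting 9×6 matrix has rank 5, and its Smith normal form has invariant factors (1,1,1,1,1).

Now H_k = ker ∂_k / im ∂_{k+1}, so:

  H_0: rank C_0 − rank ∂_1 = 5 − 4 = 1, and the invariant factors of ∂_1 are all 1, so H_0 ≅ Z.
  H_1: rank ker ∂_1 − rank ∂_2 = (9 − 4) − 5 = 0, and the invariant factors of ∂_2 are all 1, so H_1 ≅ 0.
  H_2: rank ker ∂_2 − rank ∂_3 = (6 − 5) − 0 = 1, and there is no ∂_3, so H_2 ≅ Z.

H_0 ≅ Z,  H_1 = 0,  H_2 ≅ Z.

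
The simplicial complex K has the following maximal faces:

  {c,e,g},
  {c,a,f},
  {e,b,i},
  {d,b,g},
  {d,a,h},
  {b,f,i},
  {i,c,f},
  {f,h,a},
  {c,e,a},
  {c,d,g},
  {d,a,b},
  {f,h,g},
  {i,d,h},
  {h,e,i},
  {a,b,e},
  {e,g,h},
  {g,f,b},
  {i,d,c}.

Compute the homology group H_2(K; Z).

H_2 = Z.

Fix the vertex order a < b < c < d < e < f < g < h < i and write every simplex with vertices in increasing order. Then dim K = 2 and the simplices of K are:

  0-simplices (9): a, b, c, d, e, f, g, h, i
  1-simplices (27): ab, ac, ad, ae, af, ah, bd, be, bf, bg, bi, cd, ce, cf, cg, ci, dg, dh, di, eg, eh, ei, fg, fh, fi, gh, hi
  2-simplices (18): abd, abe, ace, acf, adh, afh, bdg, bei, bfg, bfi, cdg, cdi, ceg, cfi, dhi, egh, ehi, fgh

so the chain groups are C_0 ≅ Z^9, C_1 ≅ Z^27, C_2 ≅ Z^18.

The boundary map ∂_1: C_1 → C_0 is given by ∂[p,q] = [q] − [p]. For instance
  ∂di = i − d.
This gives a 9×27 integer matrix of rank 8; reducing to Smith normal form yields diagonal entries (1,1,1,1,1,1,1,1).

∂_2: C_2 → C_1 sends each 2-simplex [p,q,r] to [q,r] − [p,r] + [p,q]. For instance
  ∂ace = ce − ae + ac,
  ∂afh = fh − ah + af.
This gives a 27×18 integer matrix of rank 17; reducing to Smith normal form yields diagonal entries (1,1,1,1,1,1,1,1,1,1,1,1,1,1,1,1,1).

Reading off H_k = ker ∂_k / im ∂_{k+1}:

  H_2: rank ker ∂_2 − rank ∂_3 = (18 − 17) − 0 = 1, and there is no ∂_3, so H_2 ≅ Z.

(K is a triangulation of the torus T^2.)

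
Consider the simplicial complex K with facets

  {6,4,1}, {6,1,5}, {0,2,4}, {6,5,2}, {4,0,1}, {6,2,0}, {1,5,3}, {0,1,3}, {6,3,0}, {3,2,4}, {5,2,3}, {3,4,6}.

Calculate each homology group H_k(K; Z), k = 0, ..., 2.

K has 7 vertices, 18 edges, 12 triangles.
rank ∂_0 = 0, rank ∂_1 = 6 ⇒ b_0 = 7 − 0 − 6 = 1; all invariant factors of ∂_1 are 1 so no torsion. So H_0 = Z.
rank ∂_1 = 6, rank ∂_2 = 12 ⇒ b_1 = 18 − 6 − 12 = 0; ∂_2 has invariant factor(s) [2] giving torsion. So H_1 = Z/2.
rank ∂_2 = 12, rank ∂_3 = 0 ⇒ b_2 = 12 − 12 − 0 = 0. So H_2 = 0.

H_0 = Z,  H_1 = Z/2,  H_2 = 0.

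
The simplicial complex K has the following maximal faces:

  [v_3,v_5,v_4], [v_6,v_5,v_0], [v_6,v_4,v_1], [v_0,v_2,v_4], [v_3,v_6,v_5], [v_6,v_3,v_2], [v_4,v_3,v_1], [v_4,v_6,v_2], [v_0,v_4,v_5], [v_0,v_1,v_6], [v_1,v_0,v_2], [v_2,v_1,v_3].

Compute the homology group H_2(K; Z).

H_2 = 0.

K has 7 vertices, 18 edges, 12 triangles.
rank ∂_2 = 12, rank ∂_3 = 0 ⇒ b_2 = 12 − 12 − 0 = 0. So H_2 = 0.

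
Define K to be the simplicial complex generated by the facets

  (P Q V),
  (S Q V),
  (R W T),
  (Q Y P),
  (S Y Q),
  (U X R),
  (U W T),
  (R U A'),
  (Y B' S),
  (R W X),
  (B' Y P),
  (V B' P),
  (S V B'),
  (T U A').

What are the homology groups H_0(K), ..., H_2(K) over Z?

K has 12 vertices, 24 edges, 14 triangles.
rank ∂_0 = 0, rank ∂_1 = 10 ⇒ b_0 = 12 − 0 − 10 = 2; all invariant factors of ∂_1 are 1 so no torsion. So H_0 ≅ Z^2.
rank ∂_1 = 10, rank ∂_2 = 13 ⇒ b_1 = 24 − 10 − 13 = 1; all invariant factors of ∂_2 are 1 so no torsion. So H_1 ≅ Z.
rank ∂_2 = 13, rank ∂_3 = 0 ⇒ b_2 = 14 − 13 − 0 = 1. So H_2 ≅ Z.

H_0 ≅ Z^2,  H_1 ≅ Z,  H_2 ≅ Z.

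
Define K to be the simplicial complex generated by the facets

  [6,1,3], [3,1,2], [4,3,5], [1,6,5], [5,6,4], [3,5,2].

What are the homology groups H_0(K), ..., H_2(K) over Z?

H_0 = Z,  H_1 = Z,  H_2 = 0.

We work with the vertex ordering 1 < 2 < 3 < 4 < 5 < 6. The simplices of K, each written with vertices in increasing order, are:

  0-simplices (6): [1], [2], [3], [4], [5], [6]
  1-simplices (12): [1,2], [1,3], [1,5], [1,6], [2,3], [2,5], [3,4], [3,5], [3,6], [4,5], [4,6], [5,6]
  2-simplices (6): [1,2,3], [1,3,6], [1,5,6], [2,3,5], [3,4,5], [4,5,6]

giving chain groups C_0 ≅ Z^6, C_1 ≅ Z^12, C_2 ≅ Z^6.

Boundary ∂_1: C_1 → C_0 maps an edge to its endpoints' difference, ∂[p,q] = q − p.
The 6×12 boundary matrix has rank 5 and Smith normal form diag(1,1,1,1,1).

The boundary map ∂_2: C_2 → C_1 maps a triangle to the signed sum of its edges. For instance
  ∂[2,3,5] = [3,5] − [2,5] + [2,3],
  ∂[4,5,6] = [5,6] − [4,6] + [4,5].
The 12×6 boundary matrix has rank 6 and Smith normal form diag(1,1,1,1,1,1).

Reading off H_k = ker ∂_k / im ∂_{k+1}:

  H_0: rank C_0 − rank ∂_1 = 6 − 5 = 1, and the invariant factors of ∂_1 are all 1, so H_0 ≅ Z.
  H_1: rank ker ∂_1 − rank ∂_2 = (12 − 5) − 6 = 1, and the invariant factors of ∂_2 are all 1, so H_1 ≅ Z.
  H_2: rank ker ∂_2 − rank ∂_3 = (6 − 6) − 0 = 0, and there is no ∂_3, so H_2 ≅ 0.

As a check, the Euler characteristic is 6 − 12 + 6 = 0, which agrees with 1 − 1 + 0 = 0.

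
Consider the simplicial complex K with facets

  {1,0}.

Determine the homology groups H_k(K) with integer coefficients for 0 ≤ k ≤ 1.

We work with the vertex ordering 0 < 1. The simplices of K, each written with vertices in increasing order, are:

  0-simplices (2): [0], [1]
  1-simplices (1): [0,1]

Hence C_0 ≅ Z^2, C_1 ≅ Z^1.

The boundary map ∂_1: C_1 → C_0 maps an edge to its endpoints' difference, ∂[p,q] = q − p. For instance
  ∂[0,1] = [1] − [0].
This gives a 2×1 integer matrix of rank 1; reducing to Smith normal form yields diagonal entries (1).

Reading off H_k = ker ∂_k / im ∂_{k+1}:

  H_0: rank C_0 − rank ∂_1 = 2 − 1 = 1, and the invariant factors of ∂_1 are all 1, so H_0 = Z.
  H_1: rank ker ∂_1 − rank ∂_2 = (1 − 1) − 0 = 0, and there is no ∂_2, so H_1 = 0.

As a check, the Euler characteristic is 2 − 1 = 1, which agrees with 1 − 0 = 1.
(K is a triangulation of the 1-simplex.)

H_0 = Z,  H_1 = 0.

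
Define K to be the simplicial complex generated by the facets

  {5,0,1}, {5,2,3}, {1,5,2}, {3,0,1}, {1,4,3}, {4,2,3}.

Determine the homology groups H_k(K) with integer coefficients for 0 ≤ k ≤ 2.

H_0 ≅ Z,  H_1 ≅ Z,  H_2 = 0.

Fix the vertex order 0 < 1 < 2 < 3 < 4 < 5 and write every simplex with vertices in increasing order. Then dim K = 2 and the simplices of K are:

  0-simplices (6): [0], [1], [2], [3], [4], [5]
  1-simplices (12): [0,1], [0,3], [0,5], [1,2], [1,3], [1,4], [1,5], [2,3], [2,4], [2,5], [3,4], [3,5]
  2-simplices (6): [0,1,3], [0,1,5], [1,2,5], [1,3,4], [2,3,4], [2,3,5]

Hence C_0 ≅ Z^6, C_1 ≅ Z^12, C_2 ≅ Z^6.

∂_1: C_1 → C_0 is given by ∂[p,q] = [q] − [p]. For instance
  ∂[2,4] = [4] − [2].
The 6×12 boundary matrix has rank 5 and Smith normal form diag(1,1,1,1,1).

∂_2: C_2 → C_1 sends each 2-simplex [p,q,r] to [q,r] − [p,r] + [p,q]. For instance
  ∂[1,2,5] = [2,5] − [1,5] + [1,2],
  ∂[0,1,5] = [1,5] − [0,5] + [0,1].
The 12×6 boundary matrix has rank 6 and Smith normal form diag(1,1,1,1,1,1).

Computing H_k = (kernel of ∂_k) / (image of ∂_{k+1}):

  H_0: rank C_0 − rank ∂_1 = 6 − 5 = 1, and the invariant factors of ∂_1 are all 1, so H_0 = Z.
  H_1: rank ker ∂_1 − rank ∂_2 = (12 − 5) − 6 = 1, and the invariant factors of ∂_2 are all 1, so H_1 = Z.
  H_2: rank ker ∂_2 − rank ∂_3 = (6 − 6) − 0 = 0, and there is no ∂_3, so H_2 = 0.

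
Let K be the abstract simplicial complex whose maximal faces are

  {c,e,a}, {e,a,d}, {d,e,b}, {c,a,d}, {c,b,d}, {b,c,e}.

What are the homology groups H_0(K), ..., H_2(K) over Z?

H_0 ≅ Z,  H_1 = 0,  H_2 ≅ Z.

Take the total order a < b < c < d < e on the vertex set. Then K (dimension 2) consists of the simplices:

  0-simplices (5): a, b, c, d, e
  1-simplices (9): ac, ad, ae, bc, bd, be, cd, ce, de
  2-simplices (6): acd, ace, ade, bcd, bce, bde

giving chain groups C_0 ≅ Z^5, C_1 ≅ Z^9, C_2 ≅ Z^6.

Boundary ∂_1: C_1 → C_0 maps an edge to its endpoints' difference, ∂[p,q] = q − p. For instance
  ∂de = e − d.
The resulting 5×9 matrix has rank 4, and its Smith normal form has invariant factors (1,1,1,1).

The boundary map ∂_2: C_2 → C_1 maps a triangle to the signed sum of its edges. For instance
  ∂acd = cd − ad + ac,
  ∂ace = ce − ae + ac.
This gives a 9×6 integer matrix of rank 5; reducing to Smith normal form yields diagonal entries (1,1,1,1,1).

Reading off H_k = ker ∂_k / im ∂_{k+1}:

  H_0: rank C_0 − rank ∂_1 = 5 − 4 = 1, and the invariant factors of ∂_1 are all 1, so H_0 = Z.
  H_1: rank ker ∂_1 − rank ∂_2 = (9 − 4) − 5 = 0, and the invariant factors of ∂_2 are all 1, so H_1 = 0.
  H_2: rank ker ∂_2 − rank ∂_3 = (6 − 5) − 0 = 1, and there is no ∂_3, so H_2 = Z.

As a check, the Euler characteristic is 5 − 9 + 6 = 2, which agrees with 1 − 0 + 1 = 2.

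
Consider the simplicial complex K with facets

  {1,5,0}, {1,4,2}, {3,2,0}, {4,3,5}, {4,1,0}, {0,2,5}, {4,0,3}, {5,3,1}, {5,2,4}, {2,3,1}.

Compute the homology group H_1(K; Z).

H_1 ≅ Z/2Z.

We work with the vertex ordering 0 < 1 < 2 < 3 < 4 < 5. The simplices of K, each written with vertices in increasing order, are:

  0-simplices (6): [0], [1], [2], [3], [4], [5]
  1-simplices (15): [0,1], [0,2], [0,3], [0,4], [0,5], [1,2], [1,3], [1,4], [1,5], [2,3], [2,4], [2,5], [3,4], [3,5], [4,5]
  2-simplices (10): [0,1,4], [0,1,5], [0,2,3], [0,2,5], [0,3,4], [1,2,3], [1,2,4], [1,3,5], [2,4,5], [3,4,5]

so the chain groups are C_0 ≅ Z^6, C_1 ≅ Z^15, C_2 ≅ Z^10.

The boundary map ∂_1: C_1 → C_0 is given by ∂[p,q] = [q] − [p]. For instance
  ∂[2,5] = [5] − [2].
The 6×15 boundary matrix has rank 5 and Smith normal form diag(1,1,1,1,1).

Boundary ∂_2: C_2 → C_1 acts by ∂[p,q,r] = [q,r] − [p,r] + [p,q]. For instance
  ∂[0,1,5] = [1,5] − [0,5] + [0,1],
  ∂[1,2,4] = [2,4] − [1,4] + [1,2].
This gives a 15×10 integer matrix of rank 10; reducing to Smith normal form yields diagonal entries (1,1,1,1,1,1,1,1,1,2).

From H_k ≅ ker(∂_k) / im(∂_{k+1}) we obtain:

  H_1: rank ker ∂_1 − rank ∂_2 = (15 − 5) − 10 = 0, and ∂_2 has invariant factor 2 > 1, so H_1 = Z/2Z.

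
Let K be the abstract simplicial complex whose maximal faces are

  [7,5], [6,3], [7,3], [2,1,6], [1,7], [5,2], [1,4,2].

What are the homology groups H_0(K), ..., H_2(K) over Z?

Fix the vertex order 1 < 2 < 3 < 4 < 5 < 6 < 7 and write every simplex with vertices in increasing order. Then dim K = 2 and the simplices of K are:

  0-simplices (7): [1], [2], [3], [4], [5], [6], [7]
  1-simplices (10): [1,2], [1,4], [1,6], [1,7], [2,4], [2,5], [2,6], [3,6], [3,7], [5,7]
  2-simplices (2): [1,2,4], [1,2,6]

giving chain groups C_0 ≅ Z^7, C_1 ≅ Z^10, C_2 ≅ Z^2.

∂_1: C_1 → C_0 sends each edge [p,q] (with p < q) to q − p. For instance
  ∂[1,2] = [2] − [1].
The 7×10 boundary matrix has rank 6 and Smith normal form diag(1,1,1,1,1,1).

The boundary map ∂_2: C_2 → C_1 maps a triangle to the signed sum of its edges. For instance
  ∂[1,2,6] = [2,6] − [1,6] + [1,2],
  ∂[1,2,4] = [2,4] − [1,4] + [1,2].
This gives a 10×2 integer matrix of rank 2; reducing to Smith normal form yields diagonal entries (1,1).

Reading off H_k = ker ∂_k / im ∂_{k+1}:

  H_0: rank C_0 − rank ∂_1 = 7 − 6 = 1, and the invariant factors of ∂_1 are all 1, so H_0 = Z.
  H_1: rank ker ∂_1 − rank ∂_2 = (10 − 6) − 2 = 2, and the invariant factors of ∂_2 are all 1, so H_1 = Z^2.
  H_2: rank ker ∂_2 − rank ∂_3 = (2 − 2) − 0 = 0, and there is no ∂_3, so H_2 = 0.

As a check, the Euler characteristic is 7 − 10 + 2 = -1, which agrees with 1 − 2 + 0 = -1.

H_0 ≅ Z,  H_1 ≅ Z^2,  H_2 = 0.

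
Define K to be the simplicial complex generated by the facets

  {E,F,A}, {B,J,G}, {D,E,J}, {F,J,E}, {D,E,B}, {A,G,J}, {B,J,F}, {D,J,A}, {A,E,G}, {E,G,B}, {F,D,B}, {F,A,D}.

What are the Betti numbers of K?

K has 7 vertices, 18 edges, 12 triangles.
rank ∂_0 = 0, rank ∂_1 = 6 ⇒ b_0 = 7 − 0 − 6 = 1; all invariant factors of ∂_1 are 1 so no torsion. So H_0 ≅ Z.
rank ∂_1 = 6, rank ∂_2 = 12 ⇒ b_1 = 18 − 6 − 12 = 0; ∂_2 has invariant factor(s) [2] giving torsion. So H_1 ≅ Z_2.
rank ∂_2 = 12, rank ∂_3 = 0 ⇒ b_2 = 12 − 12 − 0 = 0. So H_2 ≅ 0.

b_0 = 1, b_1 = 0, b_2 = 0.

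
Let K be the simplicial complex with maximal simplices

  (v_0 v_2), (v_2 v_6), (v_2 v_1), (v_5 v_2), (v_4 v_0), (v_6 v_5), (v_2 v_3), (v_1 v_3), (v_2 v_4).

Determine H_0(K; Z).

We work with the vertex ordering v_0 < v_1 < v_2 < v_3 < v_4 < v_5 < v_6. The simplices of K, each written with vertices in increasing order, are:

  0-simplices (7): [v_0], [v_1], [v_2], [v_3], [v_4], [v_5], [v_6]
  1-simplices (9): [v_0,v_2], [v_0,v_4], [v_1,v_2], [v_1,v_3], [v_2,v_3], [v_2,v_4], [v_2,v_5], [v_2,v_6], [v_5,v_6]

Hence C_0 ≅ Z^7, C_1 ≅ Z^9.

∂_1: C_1 → C_0 sends each edge [p,q] (with p < q) to q − p.
This gives a 7×9 integer matrix of rank 6; reducing to Smith normal form yields diagonal entries (1,1,1,1,1,1).

Now H_k = ker ∂_k / im ∂_{k+1}, so:

  H_0: rank C_0 − rank ∂_1 = 7 − 6 = 1, and the invariant factors of ∂_1 are all 1, so H_0 = Z.

H_0 = Z.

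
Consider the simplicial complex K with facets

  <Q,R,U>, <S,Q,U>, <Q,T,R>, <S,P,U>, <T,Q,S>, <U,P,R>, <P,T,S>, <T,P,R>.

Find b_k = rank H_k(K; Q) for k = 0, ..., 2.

Take the total order P < Q < R < S < T < U on the vertex set. Then K (dimension 2) consists of the simplices:

  0-simplices (6): P, Q, R, S, T, U
  1-simplices (12): PR, PS, PT, PU, QR, QS, QT, QU, RT, RU, ST, SU
  2-simplices (8): PRT, PRU, PST, PSU, QRT, QRU, QST, QSU

Hence C_0 ≅ Z^6, C_1 ≅ Z^12, C_2 ≅ Z^8.

Boundary ∂_1: C_1 → C_0 sends each edge [p,q] (with p < q) to q − p.
This gives a 6×12 integer matrix of rank 5; reducing to Smith normal form yields diagonal entries (1,1,1,1,1).

The boundary map ∂_2: C_2 → C_1 maps a triangle to the signed sum of its edges. For instance
  ∂PRU = RU − PU + PR,
  ∂PST = ST − PT + PS.
The resulting 12×8 matrix has rank 7, and its Smith normal form has invariant factors (1,1,1,1,1,1,1).

From H_k ≅ ker(∂_k) / im(∂_{k+1}) we obtain:

  H_0: rank C_0 − rank ∂_1 = 6 − 5 = 1, and the invariant factors of ∂_1 are all 1, so H_0 ≅ Z.
  H_1: rank ker ∂_1 − rank ∂_2 = (12 − 5) − 7 = 0, and the invariant factors of ∂_2 are all 1, so H_1 ≅ 0.
  H_2: rank ker ∂_2 − rank ∂_3 = (8 − 7) − 0 = 1, and there is no ∂_3, so H_2 ≅ Z.

Hence the Betti numbers are b_0 = 1, b_1 = 0, b_2 = 1.

b_0 = 1, b_1 = 0, b_2 = 1.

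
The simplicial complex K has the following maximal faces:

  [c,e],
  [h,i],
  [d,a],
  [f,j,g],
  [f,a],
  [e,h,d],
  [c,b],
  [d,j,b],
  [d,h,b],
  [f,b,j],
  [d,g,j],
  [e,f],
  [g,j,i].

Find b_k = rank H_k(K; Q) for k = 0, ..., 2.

Take the total order a < b < c < d < e < f < g < h < i < j on the vertex set. Then K (dimension 2) consists of the simplices:

  0-simplices (10): a, b, c, d, e, f, g, h, i, j
  1-simplices (20): ad, af, bc, bd, bf, bh, bj, ce, de, dg, dh, dj, ef, eh, fg, fj, gi, gj, hi, ij
  2-simplices (7): bdh, bdj, bfj, deh, dgj, fgj, gij

giving chain groups C_0 ≅ Z^10, C_1 ≅ Z^20, C_2 ≅ Z^7.

∂_1: C_1 → C_0 sends each edge [p,q] (with p < q) to q − p.
This gives a 10×20 integer matrix of rank 9; reducing to Smith normal form yields diagonal entries (1,1,1,1,1,1,1,1,1).

∂_2: C_2 → C_1 acts by ∂[p,q,r] = [q,r] − [p,r] + [p,q]. For instance
  ∂dgj = gj − dj + dg,
  ∂gij = ij − gj + gi.
This gives a 20×7 integer matrix of rank 7; reducing to Smith normal form yields diagonal entries (1,1,1,1,1,1,1).

From H_k ≅ ker(∂_k) / im(∂_{k+1}) we obtain:

  H_0: rank C_0 − rank ∂_1 = 10 − 9 = 1, and the invariant factors of ∂_1 are all 1, so H_0 = Z.
  H_1: rank ker ∂_1 − rank ∂_2 = (20 − 9) − 7 = 4, and the invariant factors of ∂_2 are all 1, so H_1 = Z^4.
  H_2: rank ker ∂_2 − rank ∂_3 = (7 − 7) − 0 = 0, and there is no ∂_3, so H_2 = 0.

As a check, the Euler characteristic is 10 − 20 + 7 = -3, which agrees with 1 − 4 + 0 = -3.

Hence the Betti numbers are b_0 = 1, b_1 = 4, b_2 = 0.

b_0 = 1, b_1 = 4, b_2 = 0.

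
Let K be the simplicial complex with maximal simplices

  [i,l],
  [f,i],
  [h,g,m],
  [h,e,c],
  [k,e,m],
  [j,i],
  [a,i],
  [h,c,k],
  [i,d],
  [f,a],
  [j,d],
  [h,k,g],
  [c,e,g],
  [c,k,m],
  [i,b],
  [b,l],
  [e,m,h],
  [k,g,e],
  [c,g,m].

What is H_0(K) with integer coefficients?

We work with the vertex ordering a < b < c < d < e < f < g < h < i < j < k < l < m. The simplices of K, each written with vertices in increasing order, are:

  0-simplices (13): a, b, c, d, e, f, g, h, i, j, k, l, m
  1-simplices (24): af, ai, bi, bl, ce, cg, ch, ck, cm, di, dj, eg, eh, ek, em, fi, gh, gk, gm, hk, hm, ij, il, km
  2-simplices (10): ceg, ceh, cgm, chk, ckm, egk, ehm, ekm, ghk, ghm

so the chain groups are C_0 ≅ Z^13, C_1 ≅ Z^24, C_2 ≅ Z^10.

∂_1: C_1 → C_0 maps an edge to its endpoints' difference, ∂[p,q] = q − p. For instance
  ∂eg = g − e.
The 13×24 boundary matrix has rank 11 and Smith normal form diag(1,1,1,1,1,1,1,1,1,1,1).

∂_2: C_2 → C_1 sends each 2-simplex [p,q,r] to [q,r] − [p,r] + [p,q]. For instance
  ∂ceh = eh − ch + ce,
  ∂ekm = km − em + ek.
The resulting 24×10 matrix has rank 10, and its Smith normal form has invariant factors (1,1,1,1,1,1,1,1,1,2).

Now H_k = ker ∂_k / im ∂_{k+1}, so:

  H_0: rank C_0 − rank ∂_1 = 13 − 11 = 2, and the invariant factors of ∂_1 are all 1, so H_0 = Z^2.

H_0 ≅ Z^2.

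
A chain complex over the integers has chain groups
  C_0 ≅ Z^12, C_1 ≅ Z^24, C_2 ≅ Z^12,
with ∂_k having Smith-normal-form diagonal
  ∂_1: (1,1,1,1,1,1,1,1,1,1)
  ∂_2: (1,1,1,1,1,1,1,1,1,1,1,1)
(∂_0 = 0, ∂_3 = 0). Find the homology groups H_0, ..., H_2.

H_0: b_0 = 12 − 0 − 10 = 2; torsion from ∂_1 factors > 1: none. So H_0 ≅ Z^2.
H_1: b_1 = 24 − 10 − 12 = 2; torsion from ∂_2 factors > 1: none. So H_1 ≅ Z^2.
H_2: b_2 = 12 − 12 − 0 = 0; torsion from ∂_3 factors > 1: none. So H_2 ≅ 0.

H_0 ≅ Z^2,  H_1 ≅ Z^2,  H_2 = 0.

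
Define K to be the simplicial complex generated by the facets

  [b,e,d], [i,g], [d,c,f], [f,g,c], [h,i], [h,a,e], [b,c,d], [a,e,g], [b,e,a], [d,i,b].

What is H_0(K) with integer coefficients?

H_0 = Z.

We work with the vertex ordering a < b < c < d < e < f < g < h < i. The simplices of K, each written with vertices in increasing order, are:

  0-simplices (9): a, b, c, d, e, f, g, h, i
  1-simplices (19): ab, ae, ag, ah, bc, bd, be, bi, cd, cf, cg, de, df, di, eg, eh, fg, gi, hi
  2-simplices (8): abe, aeg, aeh, bcd, bde, bdi, cdf, cfg

so the chain groups are C_0 ≅ Z^9, C_1 ≅ Z^19, C_2 ≅ Z^8.

∂_1: C_1 → C_0 sends each edge [p,q] (with p < q) to q − p. For instance
  ∂gi = i − g.
The 9×19 boundary matrix has rank 8 and Smith normal form diag(1,1,1,1,1,1,1,1).

∂_2: C_2 → C_1 sends each 2-simplex [p,q,r] to [q,r] − [p,r] + [p,q]. For instance
  ∂cfg = fg − cg + cf,
  ∂bcd = cd − bd + bc.
This gives a 19×8 integer matrix of rank 8; reducing to Smith normal form yields diagonal entries (1,1,1,1,1,1,1,1).

Reading off H_k = ker ∂_k / im ∂_{k+1}:

  H_0: rank C_0 − rank ∂_1 = 9 − 8 = 1, and the invariant factors of ∂_1 are all 1, so H_0 ≅ Z.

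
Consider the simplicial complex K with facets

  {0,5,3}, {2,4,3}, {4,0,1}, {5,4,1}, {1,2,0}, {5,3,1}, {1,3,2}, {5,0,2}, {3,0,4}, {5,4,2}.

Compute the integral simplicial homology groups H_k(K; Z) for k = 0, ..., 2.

Order the vertices as 0 < 1 < 2 < 3 < 4 < 5. Listing each simplex with vertices in this order, K has dimension 2 with simplices:

  0-simplices (6): [0], [1], [2], [3], [4], [5]
  1-simplices (15): [0,1], [0,2], [0,3], [0,4], [0,5], [1,2], [1,3], [1,4], [1,5], [2,3], [2,4], [2,5], [3,4], [3,5], [4,5]
  2-simplices (10): [0,1,2], [0,1,4], [0,2,5], [0,3,4], [0,3,5], [1,2,3], [1,3,5], [1,4,5], [2,3,4], [2,4,5]

so the chain groups are C_0 ≅ Z^6, C_1 ≅ Z^15, C_2 ≅ Z^10.

∂_1: C_1 → C_0 is given by ∂[p,q] = [q] − [p].
This gives a 6×15 integer matrix of rank 5; reducing to Smith normal form yields diagonal entries (1,1,1,1,1).

∂_2: C_2 → C_1 acts by ∂[p,q,r] = [q,r] − [p,r] + [p,q]. For instance
  ∂[0,1,2] = [1,2] − [0,2] + [0,1],
  ∂[0,2,5] = [2,5] − [0,5] + [0,2].
As a 15×10 matrix over Z this has rank 10, with invariant factors (1,1,1,1,1,1,1,1,1,2).

Reading off H_k = ker ∂_k / im ∂_{k+1}:

  H_0: rank C_0 − rank ∂_1 = 6 − 5 = 1, and the invariant factors of ∂_1 are all 1, so H_0 = Z.
  H_1: rank ker ∂_1 − rank ∂_2 = (15 − 5) − 10 = 0, and ∂_2 has invariant factor 2 > 1, so H_1 = Z_2.
  H_2: rank ker ∂_2 − rank ∂_3 = (10 − 10) − 0 = 0, and there is no ∂_3, so H_2 = 0.

(K is a triangulation of the real projective plane RP^2.)

H_0 ≅ Z,  H_1 ≅ Z_2,  H_2 = 0.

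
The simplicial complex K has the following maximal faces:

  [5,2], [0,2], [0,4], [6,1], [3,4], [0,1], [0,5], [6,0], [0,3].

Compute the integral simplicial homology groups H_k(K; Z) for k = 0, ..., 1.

We work with the vertex ordering 0 < 1 < 2 < 3 < 4 < 5 < 6. The simplices of K, each written with vertices in increasing order, are:

  0-simplices (7): [0], [1], [2], [3], [4], [5], [6]
  1-simplices (9): [0,1], [0,2], [0,3], [0,4], [0,5], [0,6], [1,6], [2,5], [3,4]

giving chain groups C_0 ≅ Z^7, C_1 ≅ Z^9.

Boundary ∂_1: C_1 → C_0 maps an edge to its endpoints' difference, ∂[p,q] = q − p.
This gives a 7×9 integer matrix of rank 6; reducing to Smith normal form yields diagonal entries (1,1,1,1,1,1).

Computing H_k = (kernel of ∂_k) / (image of ∂_{k+1}):

  H_0: rank C_0 − rank ∂_1 = 7 − 6 = 1, and the invariant factors of ∂_1 are all 1, so H_0 = Z.
  H_1: rank ker ∂_1 − rank ∂_2 = (9 − 6) − 0 = 3, and there is no ∂_2, so H_1 = Z^3.

As a check, the Euler characteristic is 7 − 9 = -2, which agrees with 1 − 3 = -2.

H_0 = Z,  H_1 = Z^3.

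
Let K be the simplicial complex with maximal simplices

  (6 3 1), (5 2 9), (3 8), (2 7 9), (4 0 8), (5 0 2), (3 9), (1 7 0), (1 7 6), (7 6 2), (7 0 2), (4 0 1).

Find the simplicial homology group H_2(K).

Take the total order 0 < 1 < 2 < 3 < 4 < 5 < 6 < 7 < 8 < 9 on the vertex set. Then K (dimension 2) consists of the simplices:

  0-simplices (10): [0], [1], [2], [3], [4], [5], [6], [7], [8], [9]
  1-simplices (21): [0,1], [0,2], [0,4], [0,5], [0,7], [0,8], [1,3], [1,4], [1,6], [1,7], [2,5], [2,6], [2,7], [2,9], [3,6], [3,8], [3,9], [4,8], [5,9], [6,7], [7,9]
  2-simplices (10): [0,1,4], [0,1,7], [0,2,5], [0,2,7], [0,4,8], [1,3,6], [1,6,7], [2,5,9], [2,6,7], [2,7,9]

Hence C_0 ≅ Z^10, C_1 ≅ Z^21, C_2 ≅ Z^10.

The boundary map ∂_1: C_1 → C_0 is given by ∂[p,q] = [q] − [p]. For instance
  ∂[0,2] = [2] − [0].
As a 10×21 matrix over Z this has rank 9, with invariant factors (1,1,1,1,1,1,1,1,1).

∂_2: C_2 → C_1 sends each 2-simplex [p,q,r] to [q,r] − [p,r] + [p,q]. For instance
  ∂[0,2,7] = [2,7] − [0,7] + [0,2],
  ∂[0,1,7] = [1,7] − [0,7] + [0,1].
As a 21×10 matrix over Z this has rank 10, with invariant factors (1,1,1,1,1,1,1,1,1,1).

From H_k ≅ ker(∂_k) / im(∂_{k+1}) we obtain:

  H_2: rank ker ∂_2 − rank ∂_3 = (10 − 10) − 0 = 0, and there is no ∂_3, so H_2 ≅ 0.

H_2 = 0.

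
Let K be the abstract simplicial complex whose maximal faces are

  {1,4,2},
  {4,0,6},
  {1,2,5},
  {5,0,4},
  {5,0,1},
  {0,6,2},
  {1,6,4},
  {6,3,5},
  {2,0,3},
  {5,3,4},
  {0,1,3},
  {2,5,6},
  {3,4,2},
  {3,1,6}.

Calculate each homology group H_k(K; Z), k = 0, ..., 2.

Take the total order 0 < 1 < 2 < 3 < 4 < 5 < 6 on the vertex set. Then K (dimension 2) consists of the simplices:

  0-simplices (7): [0], [1], [2], [3], [4], [5], [6]
  1-simplices (21): [0,1], [0,2], [0,3], [0,4], [0,5], [0,6], [1,2], [1,3], [1,4], [1,5], [1,6], [2,3], [2,4], [2,5], [2,6], [3,4], [3,5], [3,6], [4,5], [4,6], [5,6]
  2-simplices (14): [0,1,3], [0,1,5], [0,2,3], [0,2,6], [0,4,5], [0,4,6], [1,2,4], [1,2,5], [1,3,6], [1,4,6], [2,3,4], [2,5,6], [3,4,5], [3,5,6]

giving chain groups C_0 ≅ Z^7, C_1 ≅ Z^21, C_2 ≅ Z^14.

The boundary map ∂_1: C_1 → C_0 sends each edge [p,q] (with p < q) to q − p.
As a 7×21 matrix over Z this has rank 6, with invariant factors (1,1,1,1,1,1).

The boundary map ∂_2: C_2 → C_1 maps a triangle to the signed sum of its edges. For instance
  ∂[3,4,5] = [4,5] − [3,5] + [3,4],
  ∂[0,1,5] = [1,5] − [0,5] + [0,1].
The 21×14 boundary matrix has rank 13 and Smith normal form diag(1,1,1,1,1,1,1,1,1,1,1,1,1).

Reading off H_k = ker ∂_k / im ∂_{k+1}:

  H_0: rank C_0 − rank ∂_1 = 7 − 6 = 1, and the invariant factors of ∂_1 are all 1, so H_0 ≅ Z.
  H_1: rank ker ∂_1 − rank ∂_2 = (21 − 6) − 13 = 2, and the invariant factors of ∂_2 are all 1, so H_1 ≅ Z^2.
  H_2: rank ker ∂_2 − rank ∂_3 = (14 − 13) − 0 = 1, and there is no ∂_3, so H_2 ≅ Z.

As a check, the Euler characteristic is 7 − 21 + 14 = 0, which agrees with 1 − 2 + 1 = 0.

H_0 ≅ Z,  H_1 ≅ Z^2,  H_2 ≅ Z.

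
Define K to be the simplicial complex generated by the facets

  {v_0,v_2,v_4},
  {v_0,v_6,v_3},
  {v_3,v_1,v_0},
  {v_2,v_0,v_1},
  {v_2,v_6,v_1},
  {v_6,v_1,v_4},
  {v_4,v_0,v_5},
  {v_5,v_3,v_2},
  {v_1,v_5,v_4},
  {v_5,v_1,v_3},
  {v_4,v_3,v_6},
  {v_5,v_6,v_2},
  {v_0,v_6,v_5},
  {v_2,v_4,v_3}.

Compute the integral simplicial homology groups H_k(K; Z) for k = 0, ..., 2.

H_0 ≅ Z,  H_1 ≅ Z^2,  H_2 ≅ Z.

Order the vertices as v_0 < v_1 < v_2 < v_3 < v_4 < v_5 < v_6. Listing each simplex with vertices in this order, K has dimension 2 with simplices:

  0-simplices (7): [v_0], [v_1], [v_2], [v_3], [v_4], [v_5], [v_6]
  1-simplices (21): (21 of them)
  2-simplices (14): (14 of them)

Hence C_0 ≅ Z^7, C_1 ≅ Z^21, C_2 ≅ Z^14.

∂_1: C_1 → C_0 is given by ∂[p,q] = [q] − [p].
The 7×21 boundary matrix has rank 6 and Smith normal form diag(1,1,1,1,1,1).

The boundary map ∂_2: C_2 → C_1 sends each 2-simplex [p,q,r] to [q,r] − [p,r] + [p,q]. For instance
  ∂[v_0,v_5,v_6] = [v_5,v_6] − [v_0,v_6] + [v_0,v_5],
  ∂[v_0,v_1,v_2] = [v_1,v_2] − [v_0,v_2] + [v_0,v_1].
This gives a 21×14 integer matrix of rank 13; reducing to Smith normal form yields diagonal entries (1,1,1,1,1,1,1,1,1,1,1,1,1).

Computing H_k = (kernel of ∂_k) / (image of ∂_{k+1}):

  H_0: rank C_0 − rank ∂_1 = 7 − 6 = 1, and the invariant factors of ∂_1 are all 1, so H_0 ≅ Z.
  H_1: rank ker ∂_1 − rank ∂_2 = (21 − 6) − 13 = 2, and the invariant factors of ∂_2 are all 1, so H_1 ≅ Z^2.
  H_2: rank ker ∂_2 − rank ∂_3 = (14 − 13) − 0 = 1, and there is no ∂_3, so H_2 ≅ Z.

As a check, the Euler characteristic is 7 − 21 + 14 = 0, which agrees with 1 − 2 + 1 = 0.
(K is a triangulation of the torus T^2.)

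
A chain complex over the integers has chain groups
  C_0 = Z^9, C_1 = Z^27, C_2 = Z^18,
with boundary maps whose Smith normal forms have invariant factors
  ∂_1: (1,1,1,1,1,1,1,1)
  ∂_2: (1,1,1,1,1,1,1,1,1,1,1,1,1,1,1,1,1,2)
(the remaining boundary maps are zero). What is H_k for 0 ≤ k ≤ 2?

H_0: b_0 = 9 − 0 − 8 = 1; torsion from ∂_1 factors > 1: none. So H_0 ≅ Z.
H_1: b_1 = 27 − 8 − 18 = 1; torsion from ∂_2 factors > 1: [2]. So H_1 ≅ Z ⊕ Z/2.
H_2: b_2 = 18 − 18 − 0 = 0; torsion from ∂_3 factors > 1: none. So H_2 ≅ 0.

H_0 ≅ Z,  H_1 ≅ Z ⊕ Z/2,  H_2 = 0.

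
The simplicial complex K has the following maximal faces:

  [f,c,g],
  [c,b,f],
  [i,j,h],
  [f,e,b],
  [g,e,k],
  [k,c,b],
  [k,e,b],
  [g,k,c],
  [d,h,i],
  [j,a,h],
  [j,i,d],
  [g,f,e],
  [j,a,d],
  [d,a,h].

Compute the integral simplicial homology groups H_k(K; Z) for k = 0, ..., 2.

Fix the vertex order a < b < c < d < e < f < g < h < i < j < k and write every simplex with vertices in increasing order. Then dim K = 2 and the simplices of K are:

  0-simplices (11): a, b, c, d, e, f, g, h, i, j, k
  1-simplices (21): ad, ah, aj, bc, be, bf, bk, cf, cg, ck, dh, di, dj, ef, eg, ek, fg, gk, hi, hj, ij
  2-simplices (14): adh, adj, ahj, bcf, bck, bef, bek, cfg, cgk, dhi, dij, efg, egk, hij

so the chain groups are C_0 ≅ Z^11, C_1 ≅ Z^21, C_2 ≅ Z^14.

The boundary map ∂_1: C_1 → C_0 is given by ∂[p,q] = [q] − [p].
The 11×21 boundary matrix has rank 9 and Smith normal form diag(1,1,1,1,1,1,1,1,1).

The boundary map ∂_2: C_2 → C_1 acts by ∂[p,q,r] = [q,r] − [p,r] + [p,q]. For instance
  ∂hij = ij − hj + hi,
  ∂cfg = fg − cg + cf.
The resulting 21×14 matrix has rank 12, and its Smith normal form has invariant factors (1,1,1,1,1,1,1,1,1,1,1,1).

Now H_k = ker ∂_k / im ∂_{k+1}, so:

  H_0: rank C_0 − rank ∂_1 = 11 − 9 = 2, and the invariant factors of ∂_1 are all 1, so H_0 = Z^2.
  H_1: rank ker ∂_1 − rank ∂_2 = (21 − 9) − 12 = 0, and the invariant factors of ∂_2 are all 1, so H_1 = 0.
  H_2: rank ker ∂_2 − rank ∂_3 = (14 − 12) − 0 = 2, and there is no ∂_3, so H_2 = Z^2.

As a check, the Euler characteristic is 11 − 21 + 14 = 4, which agrees with 2 − 0 + 2 = 4.
(K is a triangulation of the disjoint union of the 2-sphere S^2 and the 2-sphere S^2.)

H_0 ≅ Z^2,  H_1 = 0,  H_2 ≅ Z^2.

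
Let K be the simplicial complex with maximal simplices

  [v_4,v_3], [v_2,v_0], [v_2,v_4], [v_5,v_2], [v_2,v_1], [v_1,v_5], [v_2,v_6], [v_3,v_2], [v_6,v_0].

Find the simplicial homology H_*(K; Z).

H_0 = Z,  H_1 = Z^3.

Take the total order v_0 < v_1 < v_2 < v_3 < v_4 < v_5 < v_6 on the vertex set. Then K (dimension 1) consists of the simplices:

  0-simplices (7): [v_0], [v_1], [v_2], [v_3], [v_4], [v_5], [v_6]
  1-simplices (9): [v_0,v_2], [v_0,v_6], [v_1,v_2], [v_1,v_5], [v_2,v_3], [v_2,v_4], [v_2,v_5], [v_2,v_6], [v_3,v_4]

so the chain groups are C_0 ≅ Z^7, C_1 ≅ Z^9.

Boundary ∂_1: C_1 → C_0 maps an edge to its endpoints' difference, ∂[p,q] = q − p.
The 7×9 boundary matrix has rank 6 and Smith normal form diag(1,1,1,1,1,1).

From H_k ≅ ker(∂_k) / im(∂_{k+1}) we obtain:

  H_0: rank C_0 − rank ∂_1 = 7 − 6 = 1, and the invariant factors of ∂_1 are all 1, so H_0 = Z.
  H_1: rank ker ∂_1 − rank ∂_2 = (9 − 6) − 0 = 3, and there is no ∂_2, so H_1 = Z^3.

As a check, the Euler characteristic is 7 − 9 = -2, which agrees with 1 − 3 = -2.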